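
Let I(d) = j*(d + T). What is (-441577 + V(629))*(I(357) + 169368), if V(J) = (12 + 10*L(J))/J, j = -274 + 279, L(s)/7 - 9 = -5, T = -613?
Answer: -46686717832408/629 ≈ -7.4224e+10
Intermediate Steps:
L(s) = 28 (L(s) = 63 + 7*(-5) = 63 - 35 = 28)
j = 5
V(J) = 292/J (V(J) = (12 + 10*28)/J = (12 + 280)/J = 292/J)
I(d) = -3065 + 5*d (I(d) = 5*(d - 613) = 5*(-613 + d) = -3065 + 5*d)
(-441577 + V(629))*(I(357) + 169368) = (-441577 + 292/629)*((-3065 + 5*357) + 169368) = (-441577 + 292*(1/629))*((-3065 + 1785) + 169368) = (-441577 + 292/629)*(-1280 + 169368) = -277751641/629*168088 = -46686717832408/629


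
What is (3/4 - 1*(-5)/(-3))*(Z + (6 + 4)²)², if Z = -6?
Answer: -24299/3 ≈ -8099.7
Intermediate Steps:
(3/4 - 1*(-5)/(-3))*(Z + (6 + 4)²)² = (3/4 - 1*(-5)/(-3))*(-6 + (6 + 4)²)² = (3*(¼) + 5*(-⅓))*(-6 + 10²)² = (¾ - 5/3)*(-6 + 100)² = -11/12*94² = -11/12*8836 = -24299/3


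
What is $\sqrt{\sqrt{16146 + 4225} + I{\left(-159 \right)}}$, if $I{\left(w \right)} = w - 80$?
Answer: $\sqrt{-239 + \sqrt{20371}} \approx 9.8119 i$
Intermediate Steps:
$I{\left(w \right)} = -80 + w$
$\sqrt{\sqrt{16146 + 4225} + I{\left(-159 \right)}} = \sqrt{\sqrt{16146 + 4225} - 239} = \sqrt{\sqrt{20371} - 239} = \sqrt{-239 + \sqrt{20371}}$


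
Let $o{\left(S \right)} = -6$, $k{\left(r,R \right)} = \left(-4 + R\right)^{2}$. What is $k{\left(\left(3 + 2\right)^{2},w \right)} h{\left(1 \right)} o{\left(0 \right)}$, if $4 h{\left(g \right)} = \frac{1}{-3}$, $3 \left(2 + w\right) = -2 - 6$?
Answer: $\frac{338}{9} \approx 37.556$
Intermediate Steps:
$w = - \frac{14}{3}$ ($w = -2 + \frac{-2 - 6}{3} = -2 + \frac{1}{3} \left(-8\right) = -2 - \frac{8}{3} = - \frac{14}{3} \approx -4.6667$)
$h{\left(g \right)} = - \frac{1}{12}$ ($h{\left(g \right)} = \frac{1}{4 \left(-3\right)} = \frac{1}{4} \left(- \frac{1}{3}\right) = - \frac{1}{12}$)
$k{\left(\left(3 + 2\right)^{2},w \right)} h{\left(1 \right)} o{\left(0 \right)} = \left(-4 - \frac{14}{3}\right)^{2} \left(- \frac{1}{12}\right) \left(-6\right) = \left(- \frac{26}{3}\right)^{2} \left(- \frac{1}{12}\right) \left(-6\right) = \frac{676}{9} \left(- \frac{1}{12}\right) \left(-6\right) = \left(- \frac{169}{27}\right) \left(-6\right) = \frac{338}{9}$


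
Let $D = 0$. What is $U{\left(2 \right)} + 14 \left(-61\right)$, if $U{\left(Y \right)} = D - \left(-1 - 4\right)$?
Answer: $-849$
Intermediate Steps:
$U{\left(Y \right)} = 5$ ($U{\left(Y \right)} = 0 - \left(-1 - 4\right) = 0 - -5 = 0 + 5 = 5$)
$U{\left(2 \right)} + 14 \left(-61\right) = 5 + 14 \left(-61\right) = 5 - 854 = -849$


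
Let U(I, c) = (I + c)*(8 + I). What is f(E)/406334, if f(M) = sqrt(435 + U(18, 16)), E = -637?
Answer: sqrt(1319)/406334 ≈ 8.9380e-5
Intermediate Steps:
U(I, c) = (8 + I)*(I + c)
f(M) = sqrt(1319) (f(M) = sqrt(435 + (18**2 + 8*18 + 8*16 + 18*16)) = sqrt(435 + (324 + 144 + 128 + 288)) = sqrt(435 + 884) = sqrt(1319))
f(E)/406334 = sqrt(1319)/406334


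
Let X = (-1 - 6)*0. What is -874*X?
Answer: 0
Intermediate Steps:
X = 0 (X = -7*0 = 0)
-874*X = -874*0 = 0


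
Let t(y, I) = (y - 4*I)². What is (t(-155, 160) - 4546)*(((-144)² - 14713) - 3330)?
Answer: 1689800947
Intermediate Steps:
(t(-155, 160) - 4546)*(((-144)² - 14713) - 3330) = ((-1*(-155) + 4*160)² - 4546)*(((-144)² - 14713) - 3330) = ((155 + 640)² - 4546)*((20736 - 14713) - 3330) = (795² - 4546)*(6023 - 3330) = (632025 - 4546)*2693 = 627479*2693 = 1689800947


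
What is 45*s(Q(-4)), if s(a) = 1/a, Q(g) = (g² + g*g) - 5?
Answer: 5/3 ≈ 1.6667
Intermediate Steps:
Q(g) = -5 + 2*g² (Q(g) = (g² + g²) - 5 = 2*g² - 5 = -5 + 2*g²)
45*s(Q(-4)) = 45/(-5 + 2*(-4)²) = 45/(-5 + 2*16) = 45/(-5 + 32) = 45/27 = 45*(1/27) = 5/3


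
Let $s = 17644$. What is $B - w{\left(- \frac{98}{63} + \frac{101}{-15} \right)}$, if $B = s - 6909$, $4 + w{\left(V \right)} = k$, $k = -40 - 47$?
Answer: $10826$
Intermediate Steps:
$k = -87$
$w{\left(V \right)} = -91$ ($w{\left(V \right)} = -4 - 87 = -91$)
$B = 10735$ ($B = 17644 - 6909 = 10735$)
$B - w{\left(- \frac{98}{63} + \frac{101}{-15} \right)} = 10735 - -91 = 10735 + 91 = 10826$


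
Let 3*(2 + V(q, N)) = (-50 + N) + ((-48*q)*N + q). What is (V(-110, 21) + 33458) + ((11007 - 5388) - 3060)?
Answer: 218786/3 ≈ 72929.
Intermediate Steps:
V(q, N) = -56/3 + N/3 + q/3 - 16*N*q (V(q, N) = -2 + ((-50 + N) + ((-48*q)*N + q))/3 = -2 + ((-50 + N) + (-48*N*q + q))/3 = -2 + ((-50 + N) + (q - 48*N*q))/3 = -2 + (-50 + N + q - 48*N*q)/3 = -2 + (-50/3 + N/3 + q/3 - 16*N*q) = -56/3 + N/3 + q/3 - 16*N*q)
(V(-110, 21) + 33458) + ((11007 - 5388) - 3060) = ((-56/3 + (⅓)*21 + (⅓)*(-110) - 16*21*(-110)) + 33458) + ((11007 - 5388) - 3060) = ((-56/3 + 7 - 110/3 + 36960) + 33458) + (5619 - 3060) = (110735/3 + 33458) + 2559 = 211109/3 + 2559 = 218786/3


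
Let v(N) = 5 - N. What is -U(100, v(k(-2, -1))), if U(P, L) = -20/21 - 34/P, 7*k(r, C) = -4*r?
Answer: 1357/1050 ≈ 1.2924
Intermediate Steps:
k(r, C) = -4*r/7 (k(r, C) = (-4*r)/7 = -4*r/7)
U(P, L) = -20/21 - 34/P (U(P, L) = -20*1/21 - 34/P = -20/21 - 34/P)
-U(100, v(k(-2, -1))) = -(-20/21 - 34/100) = -(-20/21 - 34*1/100) = -(-20/21 - 17/50) = -1*(-1357/1050) = 1357/1050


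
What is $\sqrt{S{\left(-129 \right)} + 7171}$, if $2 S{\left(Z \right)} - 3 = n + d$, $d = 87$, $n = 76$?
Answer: $3 \sqrt{806} \approx 85.17$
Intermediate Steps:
$S{\left(Z \right)} = 83$ ($S{\left(Z \right)} = \frac{3}{2} + \frac{76 + 87}{2} = \frac{3}{2} + \frac{1}{2} \cdot 163 = \frac{3}{2} + \frac{163}{2} = 83$)
$\sqrt{S{\left(-129 \right)} + 7171} = \sqrt{83 + 7171} = \sqrt{7254} = 3 \sqrt{806}$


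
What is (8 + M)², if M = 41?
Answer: 2401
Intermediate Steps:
(8 + M)² = (8 + 41)² = 49² = 2401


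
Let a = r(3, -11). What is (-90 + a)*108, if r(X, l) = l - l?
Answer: -9720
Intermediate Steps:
r(X, l) = 0
a = 0
(-90 + a)*108 = (-90 + 0)*108 = -90*108 = -9720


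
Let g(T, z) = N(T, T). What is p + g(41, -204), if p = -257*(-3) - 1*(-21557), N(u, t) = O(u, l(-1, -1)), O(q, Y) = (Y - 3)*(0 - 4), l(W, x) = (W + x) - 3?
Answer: 22360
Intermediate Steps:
l(W, x) = -3 + W + x
O(q, Y) = 12 - 4*Y (O(q, Y) = (-3 + Y)*(-4) = 12 - 4*Y)
N(u, t) = 32 (N(u, t) = 12 - 4*(-3 - 1 - 1) = 12 - 4*(-5) = 12 + 20 = 32)
g(T, z) = 32
p = 22328 (p = 771 + 21557 = 22328)
p + g(41, -204) = 22328 + 32 = 22360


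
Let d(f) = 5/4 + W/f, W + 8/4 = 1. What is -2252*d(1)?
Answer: -563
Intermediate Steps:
W = -1 (W = -2 + 1 = -1)
d(f) = 5/4 - 1/f
-2252*d(1) = -2252*(5/4 - 1/1) = -2252*(5/4 - 1*1) = -2252*(5/4 - 1) = -2252*1/4 = -563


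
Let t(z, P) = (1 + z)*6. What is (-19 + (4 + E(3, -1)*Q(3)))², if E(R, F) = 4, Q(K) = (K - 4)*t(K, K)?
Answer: 12321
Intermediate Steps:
t(z, P) = 6 + 6*z
Q(K) = (-4 + K)*(6 + 6*K) (Q(K) = (K - 4)*(6 + 6*K) = (-4 + K)*(6 + 6*K))
(-19 + (4 + E(3, -1)*Q(3)))² = (-19 + (4 + 4*(6*(1 + 3)*(-4 + 3))))² = (-19 + (4 + 4*(6*4*(-1))))² = (-19 + (4 + 4*(-24)))² = (-19 + (4 - 96))² = (-19 - 92)² = (-111)² = 12321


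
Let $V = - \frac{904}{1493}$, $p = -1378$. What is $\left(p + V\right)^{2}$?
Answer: $\frac{4236425994564}{2229049} \approx 1.9006 \cdot 10^{6}$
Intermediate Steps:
$V = - \frac{904}{1493}$ ($V = \left(-904\right) \frac{1}{1493} = - \frac{904}{1493} \approx -0.60549$)
$\left(p + V\right)^{2} = \left(-1378 - \frac{904}{1493}\right)^{2} = \left(- \frac{2058258}{1493}\right)^{2} = \frac{4236425994564}{2229049}$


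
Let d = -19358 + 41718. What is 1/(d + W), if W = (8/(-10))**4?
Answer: 625/13975256 ≈ 4.4722e-5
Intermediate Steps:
W = 256/625 (W = (8*(-1/10))**4 = (-4/5)**4 = 256/625 ≈ 0.40960)
d = 22360
1/(d + W) = 1/(22360 + 256/625) = 1/(13975256/625) = 625/13975256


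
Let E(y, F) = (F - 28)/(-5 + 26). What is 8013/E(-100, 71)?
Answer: 168273/43 ≈ 3913.3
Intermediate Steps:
E(y, F) = -4/3 + F/21 (E(y, F) = (-28 + F)/21 = (-28 + F)*(1/21) = -4/3 + F/21)
8013/E(-100, 71) = 8013/(-4/3 + (1/21)*71) = 8013/(-4/3 + 71/21) = 8013/(43/21) = 8013*(21/43) = 168273/43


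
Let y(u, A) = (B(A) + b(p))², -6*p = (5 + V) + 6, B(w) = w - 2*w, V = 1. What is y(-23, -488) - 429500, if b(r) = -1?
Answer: -192331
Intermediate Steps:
B(w) = -w
p = -2 (p = -((5 + 1) + 6)/6 = -(6 + 6)/6 = -⅙*12 = -2)
y(u, A) = (-1 - A)² (y(u, A) = (-A - 1)² = (-1 - A)²)
y(-23, -488) - 429500 = (1 - 488)² - 429500 = (-487)² - 429500 = 237169 - 429500 = -192331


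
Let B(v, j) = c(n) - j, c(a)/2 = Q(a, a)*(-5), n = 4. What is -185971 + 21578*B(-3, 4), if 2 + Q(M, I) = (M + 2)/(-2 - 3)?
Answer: 418213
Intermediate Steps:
Q(M, I) = -12/5 - M/5 (Q(M, I) = -2 + (M + 2)/(-2 - 3) = -2 + (2 + M)/(-5) = -2 + (2 + M)*(-⅕) = -2 + (-⅖ - M/5) = -12/5 - M/5)
c(a) = 24 + 2*a (c(a) = 2*((-12/5 - a/5)*(-5)) = 2*(12 + a) = 24 + 2*a)
B(v, j) = 32 - j (B(v, j) = (24 + 2*4) - j = (24 + 8) - j = 32 - j)
-185971 + 21578*B(-3, 4) = -185971 + 21578*(32 - 1*4) = -185971 + 21578*(32 - 4) = -185971 + 21578*28 = -185971 + 604184 = 418213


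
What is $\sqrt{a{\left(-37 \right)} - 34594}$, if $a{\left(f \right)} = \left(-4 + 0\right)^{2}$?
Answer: $3 i \sqrt{3842} \approx 185.95 i$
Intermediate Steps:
$a{\left(f \right)} = 16$ ($a{\left(f \right)} = \left(-4\right)^{2} = 16$)
$\sqrt{a{\left(-37 \right)} - 34594} = \sqrt{16 - 34594} = \sqrt{-34578} = 3 i \sqrt{3842}$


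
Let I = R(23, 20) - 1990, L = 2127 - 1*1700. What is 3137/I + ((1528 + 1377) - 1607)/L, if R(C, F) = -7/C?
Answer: 28610069/19546779 ≈ 1.4637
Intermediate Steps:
L = 427 (L = 2127 - 1700 = 427)
I = -45777/23 (I = -7/23 - 1990 = -45777/23 ≈ -1990.3)
3137/I + ((1528 + 1377) - 1607)/L = 3137/(-45777/23) + ((1528 + 1377) - 1607)/427 = 3137*(-23/45777) + (2905 - 1607)*(1/427) = -72151/45777 + 1298*(1/427) = -72151/45777 + 1298/427 = 28610069/19546779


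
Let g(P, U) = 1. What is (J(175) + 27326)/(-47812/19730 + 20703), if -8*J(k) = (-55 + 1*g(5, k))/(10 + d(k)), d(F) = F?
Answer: 39896559791/30223255972 ≈ 1.3201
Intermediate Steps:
J(k) = 27/(4*(10 + k)) (J(k) = -(-55 + 1*1)/(8*(10 + k)) = -(-55 + 1)/(8*(10 + k)) = -(-27)/(4*(10 + k)) = 27/(4*(10 + k)))
(J(175) + 27326)/(-47812/19730 + 20703) = (27/(4*(10 + 175)) + 27326)/(-47812/19730 + 20703) = ((27/4)/185 + 27326)/(-47812*1/19730 + 20703) = ((27/4)*(1/185) + 27326)/(-23906/9865 + 20703) = (27/740 + 27326)/(204211189/9865) = (20221267/740)*(9865/204211189) = 39896559791/30223255972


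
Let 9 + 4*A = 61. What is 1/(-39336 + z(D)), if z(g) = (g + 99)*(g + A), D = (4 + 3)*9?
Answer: -1/27024 ≈ -3.7004e-5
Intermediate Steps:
A = 13 (A = -9/4 + (1/4)*61 = -9/4 + 61/4 = 13)
D = 63 (D = 7*9 = 63)
z(g) = (13 + g)*(99 + g) (z(g) = (g + 99)*(g + 13) = (99 + g)*(13 + g) = (13 + g)*(99 + g))
1/(-39336 + z(D)) = 1/(-39336 + (1287 + 63**2 + 112*63)) = 1/(-39336 + (1287 + 3969 + 7056)) = 1/(-39336 + 12312) = 1/(-27024) = -1/27024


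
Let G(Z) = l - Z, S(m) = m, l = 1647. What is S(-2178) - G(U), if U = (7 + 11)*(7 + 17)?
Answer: -3393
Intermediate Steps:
U = 432 (U = 18*24 = 432)
G(Z) = 1647 - Z
S(-2178) - G(U) = -2178 - (1647 - 1*432) = -2178 - (1647 - 432) = -2178 - 1*1215 = -2178 - 1215 = -3393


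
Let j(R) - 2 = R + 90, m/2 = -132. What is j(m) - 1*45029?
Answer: -45201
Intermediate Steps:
m = -264 (m = 2*(-132) = -264)
j(R) = 92 + R (j(R) = 2 + (R + 90) = 2 + (90 + R) = 92 + R)
j(m) - 1*45029 = (92 - 264) - 1*45029 = -172 - 45029 = -45201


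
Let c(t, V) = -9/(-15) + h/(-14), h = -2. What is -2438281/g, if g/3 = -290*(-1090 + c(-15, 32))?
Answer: -17067967/6633576 ≈ -2.5730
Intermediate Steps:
c(t, V) = 26/35 (c(t, V) = -9/(-15) - 2/(-14) = -9*(-1/15) - 2*(-1/14) = ⅗ + ⅐ = 26/35)
g = 6633576/7 (g = 3*(-290*(-1090 + 26/35)) = 3*(-290*(-38124/35)) = 3*(2211192/7) = 6633576/7 ≈ 9.4765e+5)
-2438281/g = -2438281/6633576/7 = -2438281*7/6633576 = -17067967/6633576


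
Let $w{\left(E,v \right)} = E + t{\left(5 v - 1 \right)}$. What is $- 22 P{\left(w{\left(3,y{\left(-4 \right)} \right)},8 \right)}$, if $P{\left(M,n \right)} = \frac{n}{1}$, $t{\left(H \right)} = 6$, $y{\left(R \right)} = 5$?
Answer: $-176$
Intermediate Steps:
$w{\left(E,v \right)} = 6 + E$ ($w{\left(E,v \right)} = E + 6 = 6 + E$)
$P{\left(M,n \right)} = n$ ($P{\left(M,n \right)} = n 1 = n$)
$- 22 P{\left(w{\left(3,y{\left(-4 \right)} \right)},8 \right)} = \left(-22\right) 8 = -176$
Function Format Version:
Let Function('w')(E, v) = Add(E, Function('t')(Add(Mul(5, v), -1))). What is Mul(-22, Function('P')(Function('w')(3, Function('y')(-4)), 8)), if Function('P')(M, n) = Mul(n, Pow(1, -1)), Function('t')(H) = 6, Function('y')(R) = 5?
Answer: -176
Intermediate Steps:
Function('w')(E, v) = Add(6, E) (Function('w')(E, v) = Add(E, 6) = Add(6, E))
Function('P')(M, n) = n (Function('P')(M, n) = Mul(n, 1) = n)
Mul(-22, Function('P')(Function('w')(3, Function('y')(-4)), 8)) = Mul(-22, 8) = -176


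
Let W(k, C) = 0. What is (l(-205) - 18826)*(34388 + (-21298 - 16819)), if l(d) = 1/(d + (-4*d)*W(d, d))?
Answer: 14391445299/205 ≈ 7.0202e+7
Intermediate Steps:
l(d) = 1/d (l(d) = 1/(d - 4*d*0) = 1/(d + 0) = 1/d)
(l(-205) - 18826)*(34388 + (-21298 - 16819)) = (1/(-205) - 18826)*(34388 + (-21298 - 16819)) = (-1/205 - 18826)*(34388 - 38117) = -3859331/205*(-3729) = 14391445299/205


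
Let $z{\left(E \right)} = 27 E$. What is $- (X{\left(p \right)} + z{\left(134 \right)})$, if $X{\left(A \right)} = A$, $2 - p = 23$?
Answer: $-3597$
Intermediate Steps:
$p = -21$ ($p = 2 - 23 = -21$)
$- (X{\left(p \right)} + z{\left(134 \right)}) = - (-21 + 27 \cdot 134) = - (-21 + 3618) = \left(-1\right) 3597 = -3597$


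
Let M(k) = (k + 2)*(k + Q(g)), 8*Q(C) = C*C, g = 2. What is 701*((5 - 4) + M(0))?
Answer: 1402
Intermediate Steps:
Q(C) = C²/8 (Q(C) = (C*C)/8 = C²/8)
M(k) = (½ + k)*(2 + k) (M(k) = (k + 2)*(k + (⅛)*2²) = (2 + k)*(k + (⅛)*4) = (2 + k)*(k + ½) = (2 + k)*(½ + k) = (½ + k)*(2 + k))
701*((5 - 4) + M(0)) = 701*((5 - 4) + (1 + 0² + (5/2)*0)) = 701*(1 + (1 + 0 + 0)) = 701*(1 + 1) = 701*2 = 1402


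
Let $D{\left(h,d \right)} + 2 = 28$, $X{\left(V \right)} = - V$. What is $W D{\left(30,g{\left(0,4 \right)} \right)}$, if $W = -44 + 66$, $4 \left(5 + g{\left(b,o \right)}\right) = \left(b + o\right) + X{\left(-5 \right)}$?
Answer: $572$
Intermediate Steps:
$g{\left(b,o \right)} = - \frac{15}{4} + \frac{b}{4} + \frac{o}{4}$ ($g{\left(b,o \right)} = -5 + \frac{\left(b + o\right) - -5}{4} = -5 + \frac{\left(b + o\right) + 5}{4} = -5 + \frac{5 + b + o}{4} = -5 + \left(\frac{5}{4} + \frac{b}{4} + \frac{o}{4}\right) = - \frac{15}{4} + \frac{b}{4} + \frac{o}{4}$)
$D{\left(h,d \right)} = 26$ ($D{\left(h,d \right)} = -2 + 28 = 26$)
$W = 22$
$W D{\left(30,g{\left(0,4 \right)} \right)} = 22 \cdot 26 = 572$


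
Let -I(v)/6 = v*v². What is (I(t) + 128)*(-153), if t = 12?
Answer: 1566720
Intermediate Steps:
I(v) = -6*v³ (I(v) = -6*v*v² = -6*v³)
(I(t) + 128)*(-153) = (-6*12³ + 128)*(-153) = (-6*1728 + 128)*(-153) = (-10368 + 128)*(-153) = -10240*(-153) = 1566720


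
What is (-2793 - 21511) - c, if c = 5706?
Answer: -30010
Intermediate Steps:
(-2793 - 21511) - c = (-2793 - 21511) - 1*5706 = -24304 - 5706 = -30010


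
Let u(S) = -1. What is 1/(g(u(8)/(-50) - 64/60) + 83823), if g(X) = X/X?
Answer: 1/83824 ≈ 1.1930e-5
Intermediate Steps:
g(X) = 1
1/(g(u(8)/(-50) - 64/60) + 83823) = 1/(1 + 83823) = 1/83824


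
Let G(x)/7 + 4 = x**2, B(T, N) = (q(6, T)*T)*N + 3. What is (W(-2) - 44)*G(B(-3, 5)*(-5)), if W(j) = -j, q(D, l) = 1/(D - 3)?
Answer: -28224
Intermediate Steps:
q(D, l) = 1/(-3 + D)
B(T, N) = 3 + N*T/3 (B(T, N) = (T/(-3 + 6))*N + 3 = (T/3)*N + 3 = N*T/3 + 3 = 3 + N*T/3)
G(x) = -28 + 7*x**2
(W(-2) - 44)*G(B(-3, 5)*(-5)) = (-1*(-2) - 44)*(-28 + 7*((3 + (1/3)*5*(-3))*(-5))**2) = (2 - 44)*(-28 + 7*((3 - 5)*(-5))**2) = -42*(-28 + 7*(-2*(-5))**2) = -42*(-28 + 7*10**2) = -42*(-28 + 7*100) = -42*(-28 + 700) = -42*672 = -28224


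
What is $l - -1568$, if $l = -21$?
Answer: $1547$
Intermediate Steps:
$l - -1568 = -21 - -1568 = -21 + 1568 = 1547$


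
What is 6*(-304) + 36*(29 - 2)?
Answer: -852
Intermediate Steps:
6*(-304) + 36*(29 - 2) = -1824 + 36*27 = -1824 + 972 = -852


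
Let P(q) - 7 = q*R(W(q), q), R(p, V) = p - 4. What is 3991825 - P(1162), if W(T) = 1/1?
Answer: 3995304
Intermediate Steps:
W(T) = 1
R(p, V) = -4 + p
P(q) = 7 - 3*q (P(q) = 7 + q*(-4 + 1) = 7 + q*(-3) = 7 - 3*q)
3991825 - P(1162) = 3991825 - (7 - 3*1162) = 3991825 - (7 - 3486) = 3991825 - 1*(-3479) = 3991825 + 3479 = 3995304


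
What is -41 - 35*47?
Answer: -1686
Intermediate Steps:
-41 - 35*47 = -41 - 1645 = -1686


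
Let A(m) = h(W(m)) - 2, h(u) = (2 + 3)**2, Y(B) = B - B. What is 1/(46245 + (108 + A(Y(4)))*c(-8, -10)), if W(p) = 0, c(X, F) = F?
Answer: 1/44935 ≈ 2.2254e-5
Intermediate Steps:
Y(B) = 0
h(u) = 25 (h(u) = 5**2 = 25)
A(m) = 23 (A(m) = 25 - 2 = 23)
1/(46245 + (108 + A(Y(4)))*c(-8, -10)) = 1/(46245 + (108 + 23)*(-10)) = 1/(46245 + 131*(-10)) = 1/(46245 - 1310) = 1/44935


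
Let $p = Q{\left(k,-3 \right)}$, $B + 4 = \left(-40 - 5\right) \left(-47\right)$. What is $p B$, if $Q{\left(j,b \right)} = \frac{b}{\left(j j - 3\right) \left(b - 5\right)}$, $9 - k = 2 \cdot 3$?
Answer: $\frac{2111}{16} \approx 131.94$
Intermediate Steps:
$k = 3$ ($k = 9 - 2 \cdot 3 = 9 - 6 = 3$)
$B = 2111$ ($B = -4 + \left(-40 - 5\right) \left(-47\right) = -4 - -2115 = -4 + 2115 = 2111$)
$Q{\left(j,b \right)} = \frac{b}{\left(-5 + b\right) \left(-3 + j^{2}\right)}$ ($Q{\left(j,b \right)} = \frac{b}{\left(j^{2} - 3\right) \left(-5 + b\right)} = \frac{b}{\left(-3 + j^{2}\right) \left(-5 + b\right)} = \frac{b}{\left(-5 + b\right) \left(-3 + j^{2}\right)}$)
$p = \frac{1}{16}$ ($p = - \frac{3}{15 - 5 \cdot 3^{2} - -9 - 3 \cdot 3^{2}} = - \frac{3}{15 - 45 + 9 - 27} = - \frac{3}{-48} = \left(-3\right) \left(- \frac{1}{48}\right) = \frac{1}{16} \approx 0.0625$)
$p B = \frac{1}{16} \cdot 2111 = \frac{2111}{16}$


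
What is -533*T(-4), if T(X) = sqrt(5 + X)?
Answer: -533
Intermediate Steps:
-533*T(-4) = -533*sqrt(5 - 4) = -533*sqrt(1) = -533*1 = -533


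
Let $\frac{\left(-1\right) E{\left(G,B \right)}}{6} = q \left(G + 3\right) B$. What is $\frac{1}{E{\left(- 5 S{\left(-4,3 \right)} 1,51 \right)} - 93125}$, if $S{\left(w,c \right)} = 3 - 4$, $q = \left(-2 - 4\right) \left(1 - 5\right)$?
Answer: $- \frac{1}{151877} \approx -6.5843 \cdot 10^{-6}$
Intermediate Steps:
$q = 24$ ($q = \left(-6\right) \left(-4\right) = 24$)
$S{\left(w,c \right)} = -1$ ($S{\left(w,c \right)} = 3 - 4 = -1$)
$E{\left(G,B \right)} = - 6 B \left(72 + 24 G\right)$ ($E{\left(G,B \right)} = - 6 \cdot 24 \left(G + 3\right) B = - 6 \cdot 24 \left(3 + G\right) B = - 6 \left(72 + 24 G\right) B = - 6 B \left(72 + 24 G\right)$)
$\frac{1}{E{\left(- 5 S{\left(-4,3 \right)} 1,51 \right)} - 93125} = \frac{1}{\left(-144\right) 51 \left(3 + \left(-5\right) \left(-1\right) 1\right) - 93125} = \frac{1}{\left(-144\right) 51 \left(3 + 5 \cdot 1\right) - 93125} = \frac{1}{\left(-144\right) 51 \left(3 + 5\right) - 93125} = \frac{1}{\left(-144\right) 51 \cdot 8 - 93125} = \frac{1}{-58752 - 93125} = \frac{1}{-151877} = - \frac{1}{151877}$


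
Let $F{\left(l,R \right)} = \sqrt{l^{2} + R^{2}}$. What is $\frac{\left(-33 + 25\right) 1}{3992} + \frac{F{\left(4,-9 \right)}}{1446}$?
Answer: $- \frac{1}{499} + \frac{\sqrt{97}}{1446} \approx 0.0048071$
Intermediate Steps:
$F{\left(l,R \right)} = \sqrt{R^{2} + l^{2}}$
$\frac{\left(-33 + 25\right) 1}{3992} + \frac{F{\left(4,-9 \right)}}{1446} = \frac{\left(-33 + 25\right) 1}{3992} + \frac{\sqrt{\left(-9\right)^{2} + 4^{2}}}{1446} = \left(-8\right) 1 \cdot \frac{1}{3992} + \sqrt{81 + 16} \cdot \frac{1}{1446} = \left(-8\right) \frac{1}{3992} + \sqrt{97} \cdot \frac{1}{1446} = - \frac{1}{499} + \frac{\sqrt{97}}{1446}$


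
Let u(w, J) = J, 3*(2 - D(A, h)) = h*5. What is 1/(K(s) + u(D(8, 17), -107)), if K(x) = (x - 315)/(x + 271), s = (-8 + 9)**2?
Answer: -136/14709 ≈ -0.0092460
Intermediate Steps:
s = 1 (s = 1**2 = 1)
D(A, h) = 2 - 5*h/3 (D(A, h) = 2 - h*5/3 = 2 - 5*h/3)
K(x) = (-315 + x)/(271 + x)
1/(K(s) + u(D(8, 17), -107)) = 1/((-315 + 1)/(271 + 1) - 107) = 1/(-314/272 - 107) = 1/((1/272)*(-314) - 107) = 1/(-157/136 - 107) = 1/(-14709/136) = -136/14709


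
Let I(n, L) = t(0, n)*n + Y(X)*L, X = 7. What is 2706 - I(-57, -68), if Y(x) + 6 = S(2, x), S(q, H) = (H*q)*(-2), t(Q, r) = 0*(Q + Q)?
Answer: 394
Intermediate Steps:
t(Q, r) = 0 (t(Q, r) = 0*(2*Q) = 0)
S(q, H) = -2*H*q
Y(x) = -6 - 4*x (Y(x) = -6 - 2*x*2 = -6 - 4*x)
I(n, L) = -34*L (I(n, L) = 0*n + (-6 - 4*7)*L = 0 + (-6 - 28)*L = 0 - 34*L = -34*L)
2706 - I(-57, -68) = 2706 - (-34)*(-68) = 2706 - 1*2312 = 2706 - 2312 = 394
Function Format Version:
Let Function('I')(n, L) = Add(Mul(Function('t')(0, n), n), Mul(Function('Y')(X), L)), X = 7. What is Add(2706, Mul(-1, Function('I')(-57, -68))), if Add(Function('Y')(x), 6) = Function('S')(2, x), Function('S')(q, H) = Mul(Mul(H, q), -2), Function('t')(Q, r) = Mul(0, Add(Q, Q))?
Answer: 394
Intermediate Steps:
Function('t')(Q, r) = 0 (Function('t')(Q, r) = Mul(0, Mul(2, Q)) = 0)
Function('S')(q, H) = Mul(-2, H, q)
Function('Y')(x) = Add(-6, Mul(-4, x)) (Function('Y')(x) = Add(-6, Mul(-2, x, 2)) = Add(-6, Mul(-4, x)))
Function('I')(n, L) = Mul(-34, L) (Function('I')(n, L) = Add(Mul(0, n), Mul(Add(-6, Mul(-4, 7)), L)) = Add(0, Mul(Add(-6, -28), L)) = Add(0, Mul(-34, L)) = Mul(-34, L))
Add(2706, Mul(-1, Function('I')(-57, -68))) = Add(2706, Mul(-1, Mul(-34, -68))) = Add(2706, Mul(-1, 2312)) = Add(2706, -2312) = 394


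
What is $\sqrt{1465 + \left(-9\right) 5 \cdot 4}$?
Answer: $\sqrt{1285} \approx 35.847$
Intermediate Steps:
$\sqrt{1465 + \left(-9\right) 5 \cdot 4} = \sqrt{1465 - 180} = \sqrt{1285}$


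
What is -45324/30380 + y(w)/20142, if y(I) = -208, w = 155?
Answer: -114904381/76489245 ≈ -1.5022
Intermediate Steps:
-45324/30380 + y(w)/20142 = -45324/30380 - 208/20142 = -45324*1/30380 - 208*1/20142 = -11331/7595 - 104/10071 = -114904381/76489245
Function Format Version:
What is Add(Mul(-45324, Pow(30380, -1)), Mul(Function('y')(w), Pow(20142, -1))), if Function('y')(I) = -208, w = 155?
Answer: Rational(-114904381, 76489245) ≈ -1.5022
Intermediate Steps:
Add(Mul(-45324, Pow(30380, -1)), Mul(Function('y')(w), Pow(20142, -1))) = Add(Mul(-45324, Pow(30380, -1)), Mul(-208, Pow(20142, -1))) = Add(Mul(-45324, Rational(1, 30380)), Mul(-208, Rational(1, 20142))) = Add(Rational(-11331, 7595), Rational(-104, 10071)) = Rational(-114904381, 76489245)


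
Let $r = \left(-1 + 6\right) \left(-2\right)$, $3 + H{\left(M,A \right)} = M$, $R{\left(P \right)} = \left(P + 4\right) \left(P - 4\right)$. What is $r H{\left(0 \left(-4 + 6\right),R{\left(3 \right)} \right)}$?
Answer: $30$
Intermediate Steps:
$R{\left(P \right)} = \left(-4 + P\right) \left(4 + P\right)$ ($R{\left(P \right)} = \left(4 + P\right) \left(-4 + P\right) = \left(-4 + P\right) \left(4 + P\right)$)
$H{\left(M,A \right)} = -3 + M$
$r = -10$ ($r = 5 \left(-2\right) = -10$)
$r H{\left(0 \left(-4 + 6\right),R{\left(3 \right)} \right)} = - 10 \left(-3 + 0 \left(-4 + 6\right)\right) = - 10 \left(-3 + 0 \cdot 2\right) = - 10 \left(-3 + 0\right) = \left(-10\right) \left(-3\right) = 30$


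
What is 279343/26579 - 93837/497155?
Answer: 136382675542/13213882745 ≈ 10.321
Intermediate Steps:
279343/26579 - 93837/497155 = 136382675542/13213882745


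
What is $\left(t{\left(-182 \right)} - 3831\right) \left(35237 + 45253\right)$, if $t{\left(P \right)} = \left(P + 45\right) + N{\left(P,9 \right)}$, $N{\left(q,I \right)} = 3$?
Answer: $-319142850$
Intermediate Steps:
$t{\left(P \right)} = 48 + P$ ($t{\left(P \right)} = \left(P + 45\right) + 3 = \left(45 + P\right) + 3 = 48 + P$)
$\left(t{\left(-182 \right)} - 3831\right) \left(35237 + 45253\right) = \left(\left(48 - 182\right) - 3831\right) \left(35237 + 45253\right) = \left(-134 + \left(-21596 + 17765\right)\right) 80490 = \left(-134 - 3831\right) 80490 = \left(-3965\right) 80490 = -319142850$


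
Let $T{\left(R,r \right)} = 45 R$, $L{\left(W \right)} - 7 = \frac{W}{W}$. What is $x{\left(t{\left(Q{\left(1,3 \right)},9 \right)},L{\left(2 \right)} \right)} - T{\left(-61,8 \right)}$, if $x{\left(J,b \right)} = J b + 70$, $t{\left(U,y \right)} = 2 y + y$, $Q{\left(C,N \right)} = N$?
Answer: $3031$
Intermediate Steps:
$L{\left(W \right)} = 8$ ($L{\left(W \right)} = 7 + \frac{W}{W} = 7 + 1 = 8$)
$t{\left(U,y \right)} = 3 y$
$x{\left(J,b \right)} = 70 + J b$
$x{\left(t{\left(Q{\left(1,3 \right)},9 \right)},L{\left(2 \right)} \right)} - T{\left(-61,8 \right)} = \left(70 + 3 \cdot 9 \cdot 8\right) - 45 \left(-61\right) = \left(70 + 27 \cdot 8\right) - -2745 = \left(70 + 216\right) + 2745 = 286 + 2745 = 3031$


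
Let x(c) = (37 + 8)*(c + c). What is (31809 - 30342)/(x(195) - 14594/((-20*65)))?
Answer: 953550/11414797 ≈ 0.083536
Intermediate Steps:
x(c) = 90*c (x(c) = 45*(2*c) = 90*c)
(31809 - 30342)/(x(195) - 14594/((-20*65))) = (31809 - 30342)/(90*195 - 14594/((-20*65))) = 1467/(17550 - 14594/(-1300)) = 1467/(17550 - 14594*(-1/1300)) = 1467/(17550 + 7297/650) = 1467/(11414797/650) = 1467*(650/11414797) = 953550/11414797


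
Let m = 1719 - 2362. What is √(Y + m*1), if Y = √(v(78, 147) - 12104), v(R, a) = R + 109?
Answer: √(-643 + I*√11917) ≈ 2.1449 + 25.448*I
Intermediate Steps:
v(R, a) = 109 + R
m = -643
Y = I*√11917 (Y = √((109 + 78) - 12104) = √(187 - 12104) = √(-11917) = I*√11917 ≈ 109.17*I)
√(Y + m*1) = √(I*√11917 - 643*1) = √(I*√11917 - 643) = √(-643 + I*√11917)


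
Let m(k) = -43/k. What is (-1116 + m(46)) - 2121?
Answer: -148945/46 ≈ -3237.9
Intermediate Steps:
(-1116 + m(46)) - 2121 = (-1116 - 43/46) - 2121 = -51379/46 - 2121 = -148945/46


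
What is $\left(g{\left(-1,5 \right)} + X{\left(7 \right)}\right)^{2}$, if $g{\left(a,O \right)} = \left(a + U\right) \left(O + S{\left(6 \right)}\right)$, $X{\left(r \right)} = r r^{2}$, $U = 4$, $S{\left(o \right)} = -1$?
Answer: $126025$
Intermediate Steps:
$X{\left(r \right)} = r^{3}$
$g{\left(a,O \right)} = \left(-1 + O\right) \left(4 + a\right)$ ($g{\left(a,O \right)} = \left(a + 4\right) \left(O - 1\right) = \left(4 + a\right) \left(-1 + O\right) = \left(-1 + O\right) \left(4 + a\right)$)
$\left(g{\left(-1,5 \right)} + X{\left(7 \right)}\right)^{2} = \left(\left(-4 - -1 + 4 \cdot 5 + 5 \left(-1\right)\right) + 7^{3}\right)^{2} = \left(\left(-4 + 1 + 20 - 5\right) + 343\right)^{2} = \left(12 + 343\right)^{2} = 355^{2} = 126025$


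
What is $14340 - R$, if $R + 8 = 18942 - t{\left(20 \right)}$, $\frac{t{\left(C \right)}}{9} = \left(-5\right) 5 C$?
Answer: $-9094$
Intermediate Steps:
$t{\left(C \right)} = - 225 C$ ($t{\left(C \right)} = 9 \left(-5\right) 5 C = 9 \left(- 25 C\right) = - 225 C$)
$R = 23434$ ($R = -8 + \left(18942 - \left(-225\right) 20\right) = -8 + \left(18942 - -4500\right) = -8 + \left(18942 + 4500\right) = -8 + 23442 = 23434$)
$14340 - R = 14340 - 23434 = -9094$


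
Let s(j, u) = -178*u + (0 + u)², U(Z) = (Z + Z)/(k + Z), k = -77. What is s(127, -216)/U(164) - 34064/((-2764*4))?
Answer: 639611935/28331 ≈ 22576.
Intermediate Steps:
U(Z) = 2*Z/(-77 + Z) (U(Z) = (Z + Z)/(-77 + Z) = (2*Z)/(-77 + Z) = 2*Z/(-77 + Z))
s(j, u) = u² - 178*u (s(j, u) = -178*u + u² = u² - 178*u)
s(127, -216)/U(164) - 34064/((-2764*4)) = (-216*(-178 - 216))/((2*164/(-77 + 164))) - 34064/((-2764*4)) = (-216*(-394))/((2*164/87)) - 34064/(-11056) = 85104/((2*164*(1/87))) - 34064*(-1/11056) = 85104/(328/87) + 2129/691 = 85104*(87/328) + 2129/691 = 925506/41 + 2129/691 = 639611935/28331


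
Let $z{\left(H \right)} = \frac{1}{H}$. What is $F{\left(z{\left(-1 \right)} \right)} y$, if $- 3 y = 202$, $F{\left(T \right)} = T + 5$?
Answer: $- \frac{808}{3} \approx -269.33$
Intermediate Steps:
$F{\left(T \right)} = 5 + T$
$y = - \frac{202}{3}$ ($y = \left(- \frac{1}{3}\right) 202 = - \frac{202}{3} \approx -67.333$)
$F{\left(z{\left(-1 \right)} \right)} y = \left(5 + \frac{1}{-1}\right) \left(- \frac{202}{3}\right) = \left(5 - 1\right) \left(- \frac{202}{3}\right) = 4 \left(- \frac{202}{3}\right) = - \frac{808}{3}$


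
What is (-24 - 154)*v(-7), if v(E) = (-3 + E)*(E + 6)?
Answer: -1780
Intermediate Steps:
v(E) = (-3 + E)*(6 + E)
(-24 - 154)*v(-7) = (-24 - 154)*(-18 + (-7)² + 3*(-7)) = -178*(-18 + 49 - 21) = -178*10 = -1780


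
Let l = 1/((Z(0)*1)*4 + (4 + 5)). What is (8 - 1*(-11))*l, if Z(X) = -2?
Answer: 19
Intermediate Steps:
l = 1 (l = 1/(-2*1*4 + (4 + 5)) = 1/(-2*4 + 9) = 1/(-8 + 9) = 1/1 = 1)
(8 - 1*(-11))*l = (8 - 1*(-11))*1 = (8 + 11)*1 = 19*1 = 19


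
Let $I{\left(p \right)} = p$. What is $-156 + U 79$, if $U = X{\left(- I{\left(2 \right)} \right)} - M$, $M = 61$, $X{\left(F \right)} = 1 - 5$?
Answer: $-5291$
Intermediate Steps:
$X{\left(F \right)} = -4$ ($X{\left(F \right)} = 1 - 5 = -4$)
$U = -65$ ($U = -4 - 61 = -65$)
$-156 + U 79 = -156 - 5135 = -5291$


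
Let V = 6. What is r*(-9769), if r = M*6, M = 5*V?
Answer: -1758420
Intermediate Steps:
M = 30 (M = 5*6 = 30)
r = 180 (r = 30*6 = 180)
r*(-9769) = 180*(-9769) = -1758420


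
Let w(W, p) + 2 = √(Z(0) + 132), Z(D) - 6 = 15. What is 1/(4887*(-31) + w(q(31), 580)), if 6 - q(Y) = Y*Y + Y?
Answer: -151499/22951946848 - 3*√17/22951946848 ≈ -6.6012e-6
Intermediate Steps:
q(Y) = 6 - Y - Y² (q(Y) = 6 - (Y*Y + Y) = 6 - (Y² + Y) = 6 - (Y + Y²) = 6 + (-Y - Y²) = 6 - Y - Y²)
Z(D) = 21 (Z(D) = 6 + 15 = 21)
w(W, p) = -2 + 3*√17 (w(W, p) = -2 + √(21 + 132) = -2 + √153 = -2 + 3*√17)
1/(4887*(-31) + w(q(31), 580)) = 1/(4887*(-31) + (-2 + 3*√17)) = 1/(-151497 + (-2 + 3*√17)) = 1/(-151499 + 3*√17)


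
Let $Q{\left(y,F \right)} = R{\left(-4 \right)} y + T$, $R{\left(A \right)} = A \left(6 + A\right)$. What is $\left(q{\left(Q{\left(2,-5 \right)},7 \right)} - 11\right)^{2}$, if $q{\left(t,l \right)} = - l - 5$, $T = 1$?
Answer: $529$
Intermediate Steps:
$Q{\left(y,F \right)} = 1 - 8 y$ ($Q{\left(y,F \right)} = - 4 \left(6 - 4\right) y + 1 = \left(-4\right) 2 y + 1 = - 8 y + 1 = 1 - 8 y$)
$q{\left(t,l \right)} = -5 - l$
$\left(q{\left(Q{\left(2,-5 \right)},7 \right)} - 11\right)^{2} = \left(\left(-5 - 7\right) - 11\right)^{2} = \left(-12 - 11\right)^{2} = \left(-23\right)^{2} = 529$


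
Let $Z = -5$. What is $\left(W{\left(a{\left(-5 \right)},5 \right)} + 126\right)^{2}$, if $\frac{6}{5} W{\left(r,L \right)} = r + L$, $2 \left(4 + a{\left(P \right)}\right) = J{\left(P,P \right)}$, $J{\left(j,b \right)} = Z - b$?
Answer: $\frac{579121}{36} \approx 16087.0$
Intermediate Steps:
$J{\left(j,b \right)} = -5 - b$
$a{\left(P \right)} = - \frac{13}{2} - \frac{P}{2}$ ($a{\left(P \right)} = -4 + \frac{-5 - P}{2} = -4 - \left(\frac{5}{2} + \frac{P}{2}\right) = - \frac{13}{2} - \frac{P}{2}$)
$W{\left(r,L \right)} = \frac{5 L}{6} + \frac{5 r}{6}$ ($W{\left(r,L \right)} = \frac{5 \left(r + L\right)}{6} = \frac{5 \left(L + r\right)}{6} = \frac{5 L}{6} + \frac{5 r}{6}$)
$\left(W{\left(a{\left(-5 \right)},5 \right)} + 126\right)^{2} = \left(\left(\frac{5}{6} \cdot 5 + \frac{5 \left(- \frac{13}{2} - - \frac{5}{2}\right)}{6}\right) + 126\right)^{2} = \left(\left(\frac{25}{6} + \frac{5 \left(- \frac{13}{2} + \frac{5}{2}\right)}{6}\right) + 126\right)^{2} = \left(\left(\frac{25}{6} + \frac{5}{6} \left(-4\right)\right) + 126\right)^{2} = \left(\left(\frac{25}{6} - \frac{10}{3}\right) + 126\right)^{2} = \left(\frac{5}{6} + 126\right)^{2} = \left(\frac{761}{6}\right)^{2} = \frac{579121}{36}$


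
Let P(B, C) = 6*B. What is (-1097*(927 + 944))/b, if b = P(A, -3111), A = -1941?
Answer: 2052487/11646 ≈ 176.24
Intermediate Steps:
b = -11646 (b = 6*(-1941) = -11646)
(-1097*(927 + 944))/b = -1097*(927 + 944)/(-11646) = -1097*1871*(-1/11646) = -2052487*(-1/11646) = 2052487/11646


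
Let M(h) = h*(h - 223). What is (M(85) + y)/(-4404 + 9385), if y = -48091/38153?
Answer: -447582781/190040093 ≈ -2.3552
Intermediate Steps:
y = -48091/38153 (y = -48091*1/38153 = -48091/38153 ≈ -1.2605)
M(h) = h*(-223 + h)
(M(85) + y)/(-4404 + 9385) = (85*(-223 + 85) - 48091/38153)/(-4404 + 9385) = (85*(-138) - 48091/38153)/4981 = (-11730 - 48091/38153)*(1/4981) = -447582781/38153*1/4981 = -447582781/190040093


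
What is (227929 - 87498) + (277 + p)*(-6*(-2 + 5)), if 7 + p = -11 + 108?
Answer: 133825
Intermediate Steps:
p = 90 (p = -7 + (-11 + 108) = -7 + 97 = 90)
(227929 - 87498) + (277 + p)*(-6*(-2 + 5)) = (227929 - 87498) + (277 + 90)*(-6*(-2 + 5)) = 140431 + 367*(-6*3) = 140431 + 367*(-18) = 140431 - 6606 = 133825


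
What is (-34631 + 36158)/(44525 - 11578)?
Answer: 1527/32947 ≈ 0.046347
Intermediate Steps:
(-34631 + 36158)/(44525 - 11578) = 1527/32947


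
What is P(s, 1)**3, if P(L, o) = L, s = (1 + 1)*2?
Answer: 64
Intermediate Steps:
s = 4 (s = 2*2 = 4)
P(s, 1)**3 = 4**3 = 64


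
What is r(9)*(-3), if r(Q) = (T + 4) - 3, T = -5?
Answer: 12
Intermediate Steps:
r(Q) = -4 (r(Q) = (-5 + 4) - 3 = -1 - 3 = -4)
r(9)*(-3) = -4*(-3) = 12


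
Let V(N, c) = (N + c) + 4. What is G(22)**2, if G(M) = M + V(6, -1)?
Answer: 961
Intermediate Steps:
V(N, c) = 4 + N + c
G(M) = 9 + M (G(M) = M + (4 + 6 - 1) = M + 9 = 9 + M)
G(22)**2 = (9 + 22)**2 = 31**2 = 961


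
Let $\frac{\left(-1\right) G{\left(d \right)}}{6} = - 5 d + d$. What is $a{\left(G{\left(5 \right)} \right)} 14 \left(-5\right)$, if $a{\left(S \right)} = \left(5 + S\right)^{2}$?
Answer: $-1093750$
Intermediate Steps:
$G{\left(d \right)} = 24 d$ ($G{\left(d \right)} = - 6 \left(- 5 d + d\right) = - 6 \left(- 4 d\right) = 24 d$)
$a{\left(G{\left(5 \right)} \right)} 14 \left(-5\right) = \left(5 + 24 \cdot 5\right)^{2} \cdot 14 \left(-5\right) = \left(5 + 120\right)^{2} \cdot 14 \left(-5\right) = 125^{2} \cdot 14 \left(-5\right) = 15625 \cdot 14 \left(-5\right) = 218750 \left(-5\right) = -1093750$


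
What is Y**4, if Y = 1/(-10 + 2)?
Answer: 1/4096 ≈ 0.00024414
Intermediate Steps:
Y = -1/8 (Y = 1/(-8) = -1/8 ≈ -0.12500)
Y**4 = (-1/8)**4 = 1/4096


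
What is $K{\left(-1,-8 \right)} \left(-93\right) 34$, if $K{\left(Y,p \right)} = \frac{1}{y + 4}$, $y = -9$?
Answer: $\frac{3162}{5} \approx 632.4$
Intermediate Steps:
$K{\left(Y,p \right)} = - \frac{1}{5}$ ($K{\left(Y,p \right)} = \frac{1}{-9 + 4} = \frac{1}{-5} = - \frac{1}{5}$)
$K{\left(-1,-8 \right)} \left(-93\right) 34 = \left(- \frac{1}{5}\right) \left(-93\right) 34 = \frac{93}{5} \cdot 34 = \frac{3162}{5}$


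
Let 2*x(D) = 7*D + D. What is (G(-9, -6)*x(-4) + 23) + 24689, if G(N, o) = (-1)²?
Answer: 24696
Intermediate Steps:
x(D) = 4*D (x(D) = (7*D + D)/2 = (8*D)/2 = 4*D)
G(N, o) = 1
(G(-9, -6)*x(-4) + 23) + 24689 = (1*(4*(-4)) + 23) + 24689 = (1*(-16) + 23) + 24689 = (-16 + 23) + 24689 = 7 + 24689 = 24696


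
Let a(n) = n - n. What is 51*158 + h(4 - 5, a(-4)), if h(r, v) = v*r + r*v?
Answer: 8058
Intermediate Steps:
a(n) = 0
h(r, v) = 2*r*v (h(r, v) = r*v + r*v = 2*r*v)
51*158 + h(4 - 5, a(-4)) = 51*158 + 2*(4 - 5)*0 = 8058 + 2*(-1)*0 = 8058 + 0 = 8058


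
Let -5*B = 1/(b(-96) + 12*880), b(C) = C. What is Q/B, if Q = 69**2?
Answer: -249095520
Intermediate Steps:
Q = 4761
B = -1/52320 (B = -1/(5*(-96 + 12*880)) = -1/(5*(-96 + 10560)) = -1/5/10464 = -1/5*1/10464 = -1/52320 ≈ -1.9113e-5)
Q/B = 4761/(-1/52320) = 4761*(-52320) = -249095520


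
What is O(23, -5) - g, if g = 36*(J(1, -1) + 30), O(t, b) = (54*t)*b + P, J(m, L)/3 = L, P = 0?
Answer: -7182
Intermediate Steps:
J(m, L) = 3*L
O(t, b) = 54*b*t (O(t, b) = (54*t)*b + 0 = 54*b*t + 0 = 54*b*t)
g = 972 (g = 36*(3*(-1) + 30) = 36*(-3 + 30) = 36*27 = 972)
O(23, -5) - g = 54*(-5)*23 - 1*972 = -6210 - 972 = -7182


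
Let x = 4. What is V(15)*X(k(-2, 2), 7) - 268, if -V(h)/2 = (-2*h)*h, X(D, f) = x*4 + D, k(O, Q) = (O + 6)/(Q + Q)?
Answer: 15032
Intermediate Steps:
k(O, Q) = (6 + O)/(2*Q) (k(O, Q) = (6 + O)/((2*Q)) = (6 + O)*(1/(2*Q)) = (6 + O)/(2*Q))
X(D, f) = 16 + D (X(D, f) = 4*4 + D = 16 + D)
V(h) = 4*h**2 (V(h) = -2*(-2*h)*h = -(-4)*h**2 = 4*h**2)
V(15)*X(k(-2, 2), 7) - 268 = (4*15**2)*(16 + (1/2)*(6 - 2)/2) - 268 = (4*225)*(16 + (1/2)*(1/2)*4) - 268 = 900*(16 + 1) - 268 = 900*17 - 268 = 15300 - 268 = 15032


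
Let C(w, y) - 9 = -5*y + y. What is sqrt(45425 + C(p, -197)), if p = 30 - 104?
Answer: 11*sqrt(382) ≈ 214.99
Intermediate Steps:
p = -74
C(w, y) = 9 - 4*y (C(w, y) = 9 + (-5*y + y) = 9 - 4*y)
sqrt(45425 + C(p, -197)) = sqrt(45425 + (9 - 4*(-197))) = sqrt(45425 + (9 + 788)) = sqrt(45425 + 797) = sqrt(46222) = 11*sqrt(382)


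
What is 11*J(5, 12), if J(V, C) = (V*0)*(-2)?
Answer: 0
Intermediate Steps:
J(V, C) = 0 (J(V, C) = 0*(-2) = 0)
11*J(5, 12) = 11*0 = 0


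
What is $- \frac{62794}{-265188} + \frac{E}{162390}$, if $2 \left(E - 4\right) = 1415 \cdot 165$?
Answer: $\frac{6859260427}{7177313220} \approx 0.95569$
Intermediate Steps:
$E = \frac{233483}{2}$ ($E = 4 + \frac{1415 \cdot 165}{2} = 4 + \frac{1}{2} \cdot 233475 = 4 + \frac{233475}{2} = \frac{233483}{2} \approx 1.1674 \cdot 10^{5}$)
$- \frac{62794}{-265188} + \frac{E}{162390} = - \frac{62794}{-265188} + \frac{233483}{2 \cdot 162390} = \left(-62794\right) \left(- \frac{1}{265188}\right) + \frac{233483}{2} \cdot \frac{1}{162390} = \frac{31397}{132594} + \frac{233483}{324780} = \frac{6859260427}{7177313220}$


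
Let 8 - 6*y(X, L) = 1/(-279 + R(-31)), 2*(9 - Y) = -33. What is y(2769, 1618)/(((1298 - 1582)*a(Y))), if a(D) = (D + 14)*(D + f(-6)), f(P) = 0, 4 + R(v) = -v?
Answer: -2017/432521208 ≈ -4.6634e-6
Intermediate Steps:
Y = 51/2 (Y = 9 - 1/2*(-33) = 9 + 33/2 = 51/2 ≈ 25.500)
R(v) = -4 - v
a(D) = D*(14 + D) (a(D) = (D + 14)*(D + 0) = (14 + D)*D = D*(14 + D))
y(X, L) = 2017/1512 (y(X, L) = 4/3 - 1/(6*(-279 + (-4 - 1*(-31)))) = 4/3 - 1/(6*(-279 + (-4 + 31))) = 4/3 - 1/(6*(-279 + 27)) = 4/3 - 1/6/(-252) = 4/3 - 1/6*(-1/252) = 4/3 + 1/1512 = 2017/1512)
y(2769, 1618)/(((1298 - 1582)*a(Y))) = 2017/(1512*(((1298 - 1582)*(51*(14 + 51/2)/2)))) = 2017/(1512*((-7242*79/2))) = 2017/(1512*((-284*4029/4))) = (2017/1512)/(-286059) = (2017/1512)*(-1/286059) = -2017/432521208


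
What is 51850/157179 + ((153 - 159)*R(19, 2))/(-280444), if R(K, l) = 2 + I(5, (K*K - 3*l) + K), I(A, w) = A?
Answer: 7273811459/22039953738 ≈ 0.33003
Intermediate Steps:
R(K, l) = 7 (R(K, l) = 2 + 5 = 7)
51850/157179 + ((153 - 159)*R(19, 2))/(-280444) = 51850/157179 + ((153 - 159)*7)/(-280444) = 51850*(1/157179) - 6*7*(-1/280444) = 51850/157179 - 42*(-1/280444) = 51850/157179 + 21/140222 = 7273811459/22039953738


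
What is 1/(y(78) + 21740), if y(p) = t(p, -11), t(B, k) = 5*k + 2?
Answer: 1/21687 ≈ 4.6111e-5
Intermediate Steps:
t(B, k) = 2 + 5*k
y(p) = -53 (y(p) = 2 + 5*(-11) = 2 - 55 = -53)
1/(y(78) + 21740) = 1/(-53 + 21740) = 1/21687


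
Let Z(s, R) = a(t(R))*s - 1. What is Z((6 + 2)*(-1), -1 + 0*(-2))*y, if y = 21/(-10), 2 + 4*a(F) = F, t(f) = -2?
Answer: -147/10 ≈ -14.700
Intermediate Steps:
a(F) = -1/2 + F/4
y = -21/10 (y = -1/10*21 = -21/10 ≈ -2.1000)
Z(s, R) = -1 - s (Z(s, R) = (-1/2 + (1/4)*(-2))*s - 1 = (-1/2 - 1/2)*s - 1 = -s - 1 = -1 - s)
Z((6 + 2)*(-1), -1 + 0*(-2))*y = (-1 - (6 + 2)*(-1))*(-21/10) = (-1 - 8*(-1))*(-21/10) = (-1 - 1*(-8))*(-21/10) = (-1 + 8)*(-21/10) = 7*(-21/10) = -147/10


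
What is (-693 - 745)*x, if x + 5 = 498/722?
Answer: 2237528/361 ≈ 6198.1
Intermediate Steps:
x = -1556/361 (x = -5 + 498/722 = -5 + 498*(1/722) = -5 + 249/361 = -1556/361 ≈ -4.3102)
(-693 - 745)*x = (-693 - 745)*(-1556/361) = -1438*(-1556/361) = 2237528/361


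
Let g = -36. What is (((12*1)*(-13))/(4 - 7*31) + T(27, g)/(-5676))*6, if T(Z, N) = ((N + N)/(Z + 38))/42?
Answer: 67147506/15280265 ≈ 4.3944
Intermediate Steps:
T(Z, N) = N/(21*(38 + Z)) (T(Z, N) = ((2*N)/(38 + Z))*(1/42) = (2*N/(38 + Z))*(1/42) = N/(21*(38 + Z)))
(((12*1)*(-13))/(4 - 7*31) + T(27, g)/(-5676))*6 = (((12*1)*(-13))/(4 - 7*31) + ((1/21)*(-36)/(38 + 27))/(-5676))*6 = ((12*(-13))/(4 - 217) + ((1/21)*(-36)/65)*(-1/5676))*6 = (-156/(-213) + ((1/21)*(-36)*(1/65))*(-1/5676))*6 = (-156*(-1/213) - 12/455*(-1/5676))*6 = (52/71 + 1/215215)*6 = (11191251/15280265)*6 = 67147506/15280265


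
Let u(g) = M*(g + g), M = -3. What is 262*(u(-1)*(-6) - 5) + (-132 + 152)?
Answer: -10722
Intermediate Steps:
u(g) = -6*g (u(g) = -3*(g + g) = -6*g)
262*(u(-1)*(-6) - 5) + (-132 + 152) = 262*(-6*(-1)*(-6) - 5) + (-132 + 152) = 262*(6*(-6) - 5) + 20 = 262*(-36 - 5) + 20 = 262*(-41) + 20 = -10742 + 20 = -10722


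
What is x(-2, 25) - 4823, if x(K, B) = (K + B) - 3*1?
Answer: -4803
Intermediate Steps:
x(K, B) = -3 + B + K (x(K, B) = (B + K) - 3 = -3 + B + K)
x(-2, 25) - 4823 = (-3 + 25 - 2) - 4823 = 20 - 4823 = -4803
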